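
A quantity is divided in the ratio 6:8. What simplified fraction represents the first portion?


Total parts = 6 + 8 = 14
First part fraction = 6/14
Simplify: 6/14 = 3/7

3/7


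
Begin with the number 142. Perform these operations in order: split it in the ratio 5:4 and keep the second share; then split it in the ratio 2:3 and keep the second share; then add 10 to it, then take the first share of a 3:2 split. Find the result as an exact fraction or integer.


Start with 142.
Step 1: Split 5:4, second share = 142 * 4/9 = 568/9
Step 2: Split 2:3, second share = 568/9 * 3/5 = 568/15
Step 3: Add 10: 568/15+10=718/15; split 3:2 first = 718/15*3/5 = 718/25
Final result = 718/25

718/25


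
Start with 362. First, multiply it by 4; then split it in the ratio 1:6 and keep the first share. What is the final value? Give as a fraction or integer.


Start with 362.
Step 1: Multiply by 4: 362 * 4 = 1448
Step 2: Split 1:6, first share = 1448 * 1/7 = 1448/7
Final result = 1448/7

1448/7


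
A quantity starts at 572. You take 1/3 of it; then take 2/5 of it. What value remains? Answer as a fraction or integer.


Start with 572.
Step 1: Take 1/3: 572 * 1/3 = 572/3
Step 2: Take 2/5: 572/3 * 2/5 = 1144/15
Final result = 1144/15

1144/15


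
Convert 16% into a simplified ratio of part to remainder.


Part = 16%, Remainder = 84%
Ratio = 16:84
GCD(16, 84) = 4
Simplify: 4:21 = 4:21

4:21


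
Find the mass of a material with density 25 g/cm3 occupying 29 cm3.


Using mass = density * volume
Density = 25 g/cm3
Volume = 29 cm3
Mass = 25 * 29
= 725 g

725


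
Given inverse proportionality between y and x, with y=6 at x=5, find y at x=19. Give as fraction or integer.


Inverse proportion: y = k/x
Find k: k = 5 * 6 = 30
Compute y at x=19: y = 30/19
y = 30/19

30/19


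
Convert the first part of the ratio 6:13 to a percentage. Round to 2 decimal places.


Total parts = 6 + 13 = 19
First part fraction = 6/19
Percentage = (6/19) * 100
= 0.315789 * 100
= 31.58%

31.58


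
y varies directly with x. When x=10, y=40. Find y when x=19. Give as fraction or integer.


Direct proportion: y = kx
Find k: k = 40/10 = 4
Compute y at x=19: y = 4 * 19
y = 76

76


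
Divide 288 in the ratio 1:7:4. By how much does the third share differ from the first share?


Total parts = 1 + 7 + 4 = 12
Value per part = 288 / 12 = 24
Shares: 1*24=24, 7*24=168, 4*24=96
Third share = 96, first share = 24
Difference = |96 - 24| = 72

72


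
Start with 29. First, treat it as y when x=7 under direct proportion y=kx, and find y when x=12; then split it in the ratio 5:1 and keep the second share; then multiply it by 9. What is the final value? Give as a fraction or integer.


Start with 29.
Step 1: Direct prop: k = (29)/7; new y = k*12 = 29*12/7 = 348/7
Step 2: Split 5:1, second share = 348/7 * 1/6 = 58/7
Step 3: Multiply by 9: 58/7 * 9 = 522/7
Final result = 522/7

522/7


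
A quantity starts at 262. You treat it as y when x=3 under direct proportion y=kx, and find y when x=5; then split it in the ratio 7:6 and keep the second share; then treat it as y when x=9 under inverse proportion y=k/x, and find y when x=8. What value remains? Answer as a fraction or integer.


Start with 262.
Step 1: Direct prop: k = (262)/3; new y = k*5 = 262*5/3 = 1310/3
Step 2: Split 7:6, second share = 1310/3 * 6/13 = 2620/13
Step 3: Inverse prop: k = (2620/13)*9; new y = k/8 = 2620/13*9/8 = 5895/26
Final result = 5895/26

5895/26


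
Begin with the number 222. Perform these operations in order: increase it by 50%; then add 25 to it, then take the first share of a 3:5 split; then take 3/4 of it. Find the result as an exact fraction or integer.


Start with 222.
Step 1: Increase by 50%: 222 * 150/100 = 333
Step 2: Add 25: 333+25=358; split 3:5 first = 358*3/8 = 537/4
Step 3: Take 3/4: 537/4 * 3/4 = 1611/16
Final result = 1611/16

1611/16


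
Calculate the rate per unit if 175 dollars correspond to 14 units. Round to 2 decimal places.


Total dollars = 175
Number of units = 14
Unit rate = 175 / 14
= 12.50 dollars per unit

12.50


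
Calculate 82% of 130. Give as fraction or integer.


Compute 82% of 130
Convert percentage: 82% = 82/100
Multiply: 130 * 82/100
= 10660/100
= 533/5

533/5


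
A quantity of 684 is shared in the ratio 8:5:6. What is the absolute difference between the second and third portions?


Total parts = 8 + 5 + 6 = 19
Value per part = 684 / 19 = 36
Shares: 8*36=288, 5*36=180, 6*36=216
Second share = 180, third share = 216
Difference = |180 - 216| = 36

36


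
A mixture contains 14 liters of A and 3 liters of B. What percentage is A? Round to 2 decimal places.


Volume of A = 14 L
Volume of B = 3 L
Total volume = 14 + 3 = 17 L
Percentage of A = (14/17) * 100
= 82.35%

82.35


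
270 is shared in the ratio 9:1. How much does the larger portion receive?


Total parts = 9 + 1 = 10
Value per part = 270 / 10 = 27
First share = 9 * 27 = 243
Second share = 1 * 27 = 27
Larger share = 243

243


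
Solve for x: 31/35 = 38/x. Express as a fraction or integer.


Setting up: 31/35 = 38/x
Cross multiply: 31 * x = 35 * 38
31x = 1330
x = 1330/31
x = 1330/31

1330/31


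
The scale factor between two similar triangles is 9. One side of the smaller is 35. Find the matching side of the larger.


Similar triangles have proportional sides
Scale factor = 9
Smaller side = 35
Corresponding larger side = 35 * 9
= 315

315


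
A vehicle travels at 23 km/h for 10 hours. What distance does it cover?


Using distance = speed * time
Speed = 23 km/h
Time = 10 hours
Distance = 23 * 10
= 230 km

230


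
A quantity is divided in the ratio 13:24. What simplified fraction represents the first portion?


Total parts = 13 + 24 = 37
First part fraction = 13/37
Simplify: 13/37 = 13/37

13/37


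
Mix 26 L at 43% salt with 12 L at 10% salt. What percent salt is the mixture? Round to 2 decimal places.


Solute in mixture 1 = 43% of 26 L = 26*43/100 = 559/50 L
Solute in mixture 2 = 10% of 12 L = 12*10/100 = 6/5 L
Total solute = 559/50 + 6/5 = 619/50 L
Total volume = 26 + 12 = 38 L
Final concentration = 619/50/38 * 100 = 32.58%

32.58


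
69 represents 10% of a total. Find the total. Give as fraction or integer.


Given: 69 is 10% of the whole
Set up: 69 = 10/100 * whole
whole = 69 * 100 / 10
whole = 6900 / 10
whole = 690

690


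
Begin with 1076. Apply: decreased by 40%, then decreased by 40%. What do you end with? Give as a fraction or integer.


Start: 1076
Step 1: decrease by 40% => multiply by 60/100
  1076 * 60/100 = 3228/5
Step 2: decrease by 40% => multiply by 60/100
  3228/5 * 60/100 = 9684/25
Final value = 9684/25

9684/25


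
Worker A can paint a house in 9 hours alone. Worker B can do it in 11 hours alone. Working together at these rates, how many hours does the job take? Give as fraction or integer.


Rate of A = 1/9 job per hour
Rate of B = 1/11 job per hour
Combined rate = 1/9 + 1/11
Find common denominator: (11 + 9)/(9*11) = 20/99
Combined rate = 20/99 job per hour
Time together = 1 / (20/99) = 99/20 hours

99/20


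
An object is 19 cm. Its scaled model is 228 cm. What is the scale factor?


Original length = 19 cm
Scaled length = 228 cm
Scale factor = 228 / 19
= 12

12


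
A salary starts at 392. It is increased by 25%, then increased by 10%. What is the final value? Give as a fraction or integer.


Start: 392
Step 1: increase by 25% => multiply by 125/100
  392 * 125/100 = 490
Step 2: increase by 10% => multiply by 110/100
  490 * 110/100 = 539
Final value = 539

539


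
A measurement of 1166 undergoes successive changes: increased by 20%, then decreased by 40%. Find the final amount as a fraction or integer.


Start: 1166
Step 1: increase by 20% => multiply by 120/100
  1166 * 120/100 = 6996/5
Step 2: decrease by 40% => multiply by 60/100
  6996/5 * 60/100 = 20988/25
Final value = 20988/25

20988/25


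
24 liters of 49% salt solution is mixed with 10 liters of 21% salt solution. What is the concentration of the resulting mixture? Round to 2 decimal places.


Solute in mixture 1 = 49% of 24 L = 24*49/100 = 294/25 L
Solute in mixture 2 = 21% of 10 L = 10*21/100 = 21/10 L
Total solute = 294/25 + 21/10 = 693/50 L
Total volume = 24 + 10 = 34 L
Final concentration = 693/50/34 * 100 = 40.76%

40.76


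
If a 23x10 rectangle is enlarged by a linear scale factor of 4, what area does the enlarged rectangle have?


Original dimensions: 23 x 10
Enlargement factor = 4
New width = 23 * 4 = 92
New height = 10 * 4 = 40
New area = 92 * 40 = 3680

3680


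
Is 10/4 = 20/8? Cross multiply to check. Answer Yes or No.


Cross multiply to check 10/4 = 20/8
Left cross product: 10 * 8 = 80
Right cross product: 4 * 20 = 80
80 = 80
Equal, so proportions match => Yes

Yes


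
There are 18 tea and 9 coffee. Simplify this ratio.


Find GCD(18, 9)
GCD = 9
Divide both by 9: 18/9 = 2, 9/9 = 1
Simplified ratio = 2:1

2:1


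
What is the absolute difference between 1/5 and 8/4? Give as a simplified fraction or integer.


Simplify: 1/5 = 1/5 and 8/4 = 2
Find common denominator: LCD = 5
Convert: 1/5 and 10/5
Difference = |1 - 10|/5 = 9/5
Simplified = 9/5

9/5


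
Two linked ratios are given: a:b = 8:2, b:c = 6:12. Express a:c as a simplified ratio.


Given a:b = 8:2 and b:c = 6:12
Make b consistent. Multiply first ratio by 6: a:b = 48:12
Multiply second ratio by 2: b:c = 12:24
Now b = 12 in both, so a:b:c = 48:12:24
Therefore a:c = 48:24
Simplify by GCD: a:c = 2:1

2:1


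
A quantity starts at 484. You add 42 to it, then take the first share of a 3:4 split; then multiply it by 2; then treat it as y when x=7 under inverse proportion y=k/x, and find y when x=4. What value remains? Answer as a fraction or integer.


Start with 484.
Step 1: Add 42: 484+42=526; split 3:4 first = 526*3/7 = 1578/7
Step 2: Multiply by 2: 1578/7 * 2 = 3156/7
Step 3: Inverse prop: k = (3156/7)*7; new y = k/4 = 3156/7*7/4 = 789
Final result = 789

789


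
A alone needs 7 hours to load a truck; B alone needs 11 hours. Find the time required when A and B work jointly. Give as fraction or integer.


Rate of A = 1/7 job per hour
Rate of B = 1/11 job per hour
Combined rate = 1/7 + 1/11
Find common denominator: (11 + 7)/(7*11) = 18/77
Combined rate = 18/77 job per hour
Time together = 1 / (18/77) = 77/18 hours

77/18


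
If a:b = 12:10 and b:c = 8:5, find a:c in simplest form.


Given a:b = 12:10 and b:c = 8:5
Make b consistent. Multiply first ratio by 8: a:b = 96:80
Multiply second ratio by 10: b:c = 80:50
Now b = 80 in both, so a:b:c = 96:80:50
Therefore a:c = 96:50
Simplify by GCD: a:c = 48:25

48:25


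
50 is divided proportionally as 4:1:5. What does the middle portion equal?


Ratio = 4:1:5
Total parts = 4 + 1 + 5 = 10
Value per part = 50 / 10 = 5
First share = 4 * 5 = 20
Middle share = 1 * 5 = 5
Third share = 5 * 5 = 25

5


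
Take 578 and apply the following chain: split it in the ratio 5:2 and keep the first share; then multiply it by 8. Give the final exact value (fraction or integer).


Start with 578.
Step 1: Split 5:2, first share = 578 * 5/7 = 2890/7
Step 2: Multiply by 8: 2890/7 * 8 = 23120/7
Final result = 23120/7

23120/7


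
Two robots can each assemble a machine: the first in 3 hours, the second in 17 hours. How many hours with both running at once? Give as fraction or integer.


Rate of A = 1/3 job per hour
Rate of B = 1/17 job per hour
Combined rate = 1/3 + 1/17
Find common denominator: (17 + 3)/(3*17) = 20/51
Combined rate = 20/51 job per hour
Time together = 1 / (20/51) = 51/20 hours

51/20


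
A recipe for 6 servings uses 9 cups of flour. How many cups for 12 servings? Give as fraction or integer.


Original: 9 cups for 6 servings
Target servings = 12
Scaling factor = 12/6
New amount = 9 * 12/6
= 108/6
= 18 cups

18


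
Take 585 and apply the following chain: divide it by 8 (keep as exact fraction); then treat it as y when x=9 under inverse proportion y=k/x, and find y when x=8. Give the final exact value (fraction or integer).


Start with 585.
Step 1: Divide by 8: 585 / 8 = 585/8
Step 2: Inverse prop: k = (585/8)*9; new y = k/8 = 585/8*9/8 = 5265/64
Final result = 5265/64

5265/64


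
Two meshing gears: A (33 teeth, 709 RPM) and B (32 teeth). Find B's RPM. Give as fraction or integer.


Gear ratio: teeth_A * RPM_A = teeth_B * RPM_B
33 * 709 = 32 * RPM_B
23397 = 32 * RPM_B
RPM_B = 23397 / 32
RPM_B = 23397/32

23397/32


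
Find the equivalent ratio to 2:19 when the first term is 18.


Original ratio: 2:19
First term target: 18
Scale factor = 18 / 2 = 9
Multiply second term: 19 * 9 = 171
Equivalent ratio = 18:171

18:171


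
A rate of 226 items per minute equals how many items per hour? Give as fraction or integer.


Converting from per minute to per hour
Rate = 226 items per minute
Multiply by 60: 226 * 60
= 13560 items per hour

13560


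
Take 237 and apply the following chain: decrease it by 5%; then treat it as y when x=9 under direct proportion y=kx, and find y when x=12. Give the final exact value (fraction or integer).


Start with 237.
Step 1: Decrease by 5%: 237 * 95/100 = 4503/20
Step 2: Direct prop: k = (4503/20)/9; new y = k*12 = 4503/20*12/9 = 1501/5
Final result = 1501/5

1501/5


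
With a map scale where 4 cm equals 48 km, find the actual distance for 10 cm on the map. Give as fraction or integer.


Map scale: 4 cm = 48 km
Measured distance on map = 10 cm
Set up proportion: 10 * 48 / 4
= 480 / 4
= 120 km

120


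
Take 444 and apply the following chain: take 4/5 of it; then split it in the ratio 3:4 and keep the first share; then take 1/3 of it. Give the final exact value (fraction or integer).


Start with 444.
Step 1: Take 4/5: 444 * 4/5 = 1776/5
Step 2: Split 3:4, first share = 1776/5 * 3/7 = 5328/35
Step 3: Take 1/3: 5328/35 * 1/3 = 1776/35
Final result = 1776/35

1776/35


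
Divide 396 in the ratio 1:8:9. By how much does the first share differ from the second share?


Total parts = 1 + 8 + 9 = 18
Value per part = 396 / 18 = 22
Shares: 1*22=22, 8*22=176, 9*22=198
First share = 22, second share = 176
Difference = |22 - 176| = 154

154


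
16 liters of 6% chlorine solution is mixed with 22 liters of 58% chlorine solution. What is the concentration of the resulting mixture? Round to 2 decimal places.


Solute in mixture 1 = 6% of 16 L = 16*6/100 = 24/25 L
Solute in mixture 2 = 58% of 22 L = 22*58/100 = 319/25 L
Total solute = 24/25 + 319/25 = 343/25 L
Total volume = 16 + 22 = 38 L
Final concentration = 343/25/38 * 100 = 36.11%

36.11


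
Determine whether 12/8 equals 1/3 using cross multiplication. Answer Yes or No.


Cross multiply to check 12/8 = 1/3
Left cross product: 12 * 3 = 36
Right cross product: 8 * 1 = 8
36 != 8
Not equal, so proportions differ => No

No


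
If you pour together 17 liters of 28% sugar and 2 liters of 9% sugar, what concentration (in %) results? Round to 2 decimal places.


Solute in mixture 1 = 28% of 17 L = 17*28/100 = 119/25 L
Solute in mixture 2 = 9% of 2 L = 2*9/100 = 9/50 L
Total solute = 119/25 + 9/50 = 247/50 L
Total volume = 17 + 2 = 19 L
Final concentration = 247/50/19 * 100 = 26.00%

26.00


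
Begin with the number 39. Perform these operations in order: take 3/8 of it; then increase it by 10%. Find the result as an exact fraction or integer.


Start with 39.
Step 1: Take 3/8: 39 * 3/8 = 117/8
Step 2: Increase by 10%: 117/8 * 110/100 = 1287/80
Final result = 1287/80

1287/80


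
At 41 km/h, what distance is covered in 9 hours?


Using distance = speed * time
Speed = 41 km/h
Time = 9 hours
Distance = 41 * 9
= 369 km

369


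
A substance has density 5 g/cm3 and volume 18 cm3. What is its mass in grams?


Using mass = density * volume
Density = 5 g/cm3
Volume = 18 cm3
Mass = 5 * 18
= 90 g

90


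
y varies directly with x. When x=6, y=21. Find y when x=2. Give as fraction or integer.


Direct proportion: y = kx
Find k: k = 21/6 = 7/2
Compute y at x=2: y = 7/2 * 2
y = 7

7


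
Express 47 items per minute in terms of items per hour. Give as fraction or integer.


Converting from per minute to per hour
Rate = 47 items per minute
Multiply by 60: 47 * 60
= 2820 items per hour

2820


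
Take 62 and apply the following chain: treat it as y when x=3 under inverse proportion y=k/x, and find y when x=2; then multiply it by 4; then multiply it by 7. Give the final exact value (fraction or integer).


Start with 62.
Step 1: Inverse prop: k = (62)*3; new y = k/2 = 62*3/2 = 93
Step 2: Multiply by 4: 93 * 4 = 372
Step 3: Multiply by 7: 372 * 7 = 2604
Final result = 2604

2604


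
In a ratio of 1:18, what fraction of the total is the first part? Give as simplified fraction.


Total parts = 1 + 18 = 19
First part fraction = 1/19
Simplify: 1/19 = 1/19

1/19


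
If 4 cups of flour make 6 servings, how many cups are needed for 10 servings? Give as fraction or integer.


Original: 4 cups for 6 servings
Target servings = 10
Scaling factor = 10/6
New amount = 4 * 10/6
= 40/6
= 20/3 cups

20/3


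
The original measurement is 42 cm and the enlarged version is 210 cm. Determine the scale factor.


Original length = 42 cm
Scaled length = 210 cm
Scale factor = 210 / 42
= 5

5


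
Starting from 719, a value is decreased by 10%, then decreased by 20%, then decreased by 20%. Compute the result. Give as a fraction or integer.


Start: 719
Step 1: decrease by 10% => multiply by 90/100
  719 * 90/100 = 6471/10
Step 2: decrease by 20% => multiply by 80/100
  6471/10 * 80/100 = 12942/25
Step 3: decrease by 20% => multiply by 80/100
  12942/25 * 80/100 = 51768/125
Final value = 51768/125

51768/125


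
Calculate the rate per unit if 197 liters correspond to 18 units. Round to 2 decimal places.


Total liters = 197
Number of units = 18
Unit rate = 197 / 18
= 10.94 liters per unit

10.94


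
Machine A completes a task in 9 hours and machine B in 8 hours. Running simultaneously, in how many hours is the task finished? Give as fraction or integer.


Rate of A = 1/9 job per hour
Rate of B = 1/8 job per hour
Combined rate = 1/9 + 1/8
Find common denominator: (8 + 9)/(9*8) = 17/72
Combined rate = 17/72 job per hour
Time together = 1 / (17/72) = 72/17 hours

72/17


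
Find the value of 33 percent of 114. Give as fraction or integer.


Compute 33% of 114
Convert percentage: 33% = 33/100
Multiply: 114 * 33/100
= 3762/100
= 1881/50

1881/50


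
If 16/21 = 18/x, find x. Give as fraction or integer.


Setting up: 16/21 = 18/x
Cross multiply: 16 * x = 21 * 18
16x = 378
x = 378/16
x = 189/8

189/8


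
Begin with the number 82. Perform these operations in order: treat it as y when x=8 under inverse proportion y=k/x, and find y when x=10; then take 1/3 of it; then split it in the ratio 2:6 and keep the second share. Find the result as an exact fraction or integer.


Start with 82.
Step 1: Inverse prop: k = (82)*8; new y = k/10 = 82*8/10 = 328/5
Step 2: Take 1/3: 328/5 * 1/3 = 328/15
Step 3: Split 2:6, second share = 328/15 * 6/8 = 82/5
Final result = 82/5

82/5


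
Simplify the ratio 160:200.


Find GCD(160, 200)
GCD = 40
Divide both by 40: 160/40 = 4, 200/40 = 5
Simplified ratio = 4:5

4:5


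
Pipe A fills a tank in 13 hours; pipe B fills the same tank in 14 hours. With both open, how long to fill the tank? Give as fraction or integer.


Rate of A = 1/13 job per hour
Rate of B = 1/14 job per hour
Combined rate = 1/13 + 1/14
Find common denominator: (14 + 13)/(13*14) = 27/182
Combined rate = 27/182 job per hour
Time together = 1 / (27/182) = 182/27 hours

182/27


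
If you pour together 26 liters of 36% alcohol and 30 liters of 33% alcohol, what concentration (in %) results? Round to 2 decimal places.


Solute in mixture 1 = 36% of 26 L = 26*36/100 = 234/25 L
Solute in mixture 2 = 33% of 30 L = 30*33/100 = 99/10 L
Total solute = 234/25 + 99/10 = 963/50 L
Total volume = 26 + 30 = 56 L
Final concentration = 963/50/56 * 100 = 34.39%

34.39


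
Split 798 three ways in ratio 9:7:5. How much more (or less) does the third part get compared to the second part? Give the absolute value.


Total parts = 9 + 7 + 5 = 21
Value per part = 798 / 21 = 38
Shares: 9*38=342, 7*38=266, 5*38=190
Third share = 190, second share = 266
Difference = |190 - 266| = 76

76


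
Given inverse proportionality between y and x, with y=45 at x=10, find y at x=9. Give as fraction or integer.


Inverse proportion: y = k/x
Find k: k = 10 * 45 = 450
Compute y at x=9: y = 450/9
y = 50

50


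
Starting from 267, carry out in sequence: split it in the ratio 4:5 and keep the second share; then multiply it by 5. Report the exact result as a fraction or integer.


Start with 267.
Step 1: Split 4:5, second share = 267 * 5/9 = 445/3
Step 2: Multiply by 5: 445/3 * 5 = 2225/3
Final result = 2225/3

2225/3


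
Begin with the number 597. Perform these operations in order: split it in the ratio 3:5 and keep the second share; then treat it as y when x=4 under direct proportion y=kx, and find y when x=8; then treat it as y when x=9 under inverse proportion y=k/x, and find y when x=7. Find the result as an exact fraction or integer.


Start with 597.
Step 1: Split 3:5, second share = 597 * 5/8 = 2985/8
Step 2: Direct prop: k = (2985/8)/4; new y = k*8 = 2985/8*8/4 = 2985/4
Step 3: Inverse prop: k = (2985/4)*9; new y = k/7 = 2985/4*9/7 = 26865/28
Final result = 26865/28

26865/28


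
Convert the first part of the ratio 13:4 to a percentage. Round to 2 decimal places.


Total parts = 13 + 4 = 17
First part fraction = 13/17
Percentage = (13/17) * 100
= 0.764706 * 100
= 76.47%

76.47


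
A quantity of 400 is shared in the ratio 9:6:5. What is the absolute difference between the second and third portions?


Total parts = 9 + 6 + 5 = 20
Value per part = 400 / 20 = 20
Shares: 9*20=180, 6*20=120, 5*20=100
Second share = 120, third share = 100
Difference = |120 - 100| = 20

20


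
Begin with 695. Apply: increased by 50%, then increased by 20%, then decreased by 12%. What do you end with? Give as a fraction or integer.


Start: 695
Step 1: increase by 50% => multiply by 150/100
  695 * 150/100 = 2085/2
Step 2: increase by 20% => multiply by 120/100
  2085/2 * 120/100 = 1251
Step 3: decrease by 12% => multiply by 88/100
  1251 * 88/100 = 27522/25
Final value = 27522/25

27522/25


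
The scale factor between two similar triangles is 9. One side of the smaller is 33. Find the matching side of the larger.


Similar triangles have proportional sides
Scale factor = 9
Smaller side = 33
Corresponding larger side = 33 * 9
= 297

297


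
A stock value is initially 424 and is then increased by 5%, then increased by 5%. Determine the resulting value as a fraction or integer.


Start: 424
Step 1: increase by 5% => multiply by 105/100
  424 * 105/100 = 2226/5
Step 2: increase by 5% => multiply by 105/100
  2226/5 * 105/100 = 23373/50
Final value = 23373/50

23373/50


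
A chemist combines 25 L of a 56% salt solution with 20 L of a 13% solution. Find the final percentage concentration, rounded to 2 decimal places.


Solute in mixture 1 = 56% of 25 L = 25*56/100 = 14 L
Solute in mixture 2 = 13% of 20 L = 20*13/100 = 13/5 L
Total solute = 14 + 13/5 = 83/5 L
Total volume = 25 + 20 = 45 L
Final concentration = 83/5/45 * 100 = 36.89%

36.89


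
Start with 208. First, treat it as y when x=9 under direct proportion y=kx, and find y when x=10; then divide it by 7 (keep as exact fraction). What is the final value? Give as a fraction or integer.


Start with 208.
Step 1: Direct prop: k = (208)/9; new y = k*10 = 208*10/9 = 2080/9
Step 2: Divide by 7: 2080/9 / 7 = 2080/63
Final result = 2080/63

2080/63


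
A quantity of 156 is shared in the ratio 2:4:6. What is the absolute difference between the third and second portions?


Total parts = 2 + 4 + 6 = 12
Value per part = 156 / 12 = 13
Shares: 2*13=26, 4*13=52, 6*13=78
Third share = 78, second share = 52
Difference = |78 - 52| = 26

26


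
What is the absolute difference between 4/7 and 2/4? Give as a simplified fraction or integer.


Simplify: 4/7 = 4/7 and 2/4 = 1/2
Find common denominator: LCD = 14
Convert: 8/14 and 7/14
Difference = |8 - 7|/14 = 1/14
Simplified = 1/14

1/14


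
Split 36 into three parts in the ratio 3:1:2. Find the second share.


Ratio = 3:1:2
Total parts = 3 + 1 + 2 = 6
Value per part = 36 / 6 = 6
First share = 3 * 6 = 18
Middle share = 1 * 6 = 6
Third share = 2 * 6 = 12

6


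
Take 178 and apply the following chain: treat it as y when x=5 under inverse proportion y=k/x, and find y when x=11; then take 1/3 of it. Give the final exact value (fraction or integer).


Start with 178.
Step 1: Inverse prop: k = (178)*5; new y = k/11 = 178*5/11 = 890/11
Step 2: Take 1/3: 890/11 * 1/3 = 890/33
Final result = 890/33

890/33


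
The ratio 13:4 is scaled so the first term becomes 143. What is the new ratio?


Original ratio: 13:4
First term target: 143
Scale factor = 143 / 13 = 11
Multiply second term: 4 * 11 = 44
Equivalent ratio = 143:44

143:44


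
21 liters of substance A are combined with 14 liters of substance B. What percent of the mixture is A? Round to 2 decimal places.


Volume of A = 21 L
Volume of B = 14 L
Total volume = 21 + 14 = 35 L
Percentage of A = (21/35) * 100
= 60.00%

60.00


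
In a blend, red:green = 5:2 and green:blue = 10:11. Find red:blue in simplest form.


Given a:b = 5:2 and b:c = 10:11
Make b consistent. Multiply first ratio by 10: a:b = 50:20
Multiply second ratio by 2: b:c = 20:22
Now b = 20 in both, so a:b:c = 50:20:22
Therefore a:c = 50:22
Simplify by GCD: a:c = 25:11

25:11


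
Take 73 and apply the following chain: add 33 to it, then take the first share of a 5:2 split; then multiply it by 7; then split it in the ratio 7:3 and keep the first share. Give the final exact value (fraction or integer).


Start with 73.
Step 1: Add 33: 73+33=106; split 5:2 first = 106*5/7 = 530/7
Step 2: Multiply by 7: 530/7 * 7 = 530
Step 3: Split 7:3, first share = 530 * 7/10 = 371
Final result = 371

371


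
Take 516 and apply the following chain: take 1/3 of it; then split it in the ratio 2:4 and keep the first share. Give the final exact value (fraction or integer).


Start with 516.
Step 1: Take 1/3: 516 * 1/3 = 172
Step 2: Split 2:4, first share = 172 * 2/6 = 172/3
Final result = 172/3

172/3


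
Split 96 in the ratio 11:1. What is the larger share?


Total parts = 11 + 1 = 12
Value per part = 96 / 12 = 8
First share = 11 * 8 = 88
Second share = 1 * 8 = 8
Larger share = 88

88


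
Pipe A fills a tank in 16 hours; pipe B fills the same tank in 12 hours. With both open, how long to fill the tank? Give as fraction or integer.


Rate of A = 1/16 job per hour
Rate of B = 1/12 job per hour
Combined rate = 1/16 + 1/12
Find common denominator: (12 + 16)/(16*12) = 28/192
Combined rate = 7/48 job per hour
Time together = 1 / (7/48) = 48/7 hours

48/7


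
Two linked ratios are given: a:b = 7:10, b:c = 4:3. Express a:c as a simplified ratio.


Given a:b = 7:10 and b:c = 4:3
Make b consistent. Multiply first ratio by 4: a:b = 28:40
Multiply second ratio by 10: b:c = 40:30
Now b = 40 in both, so a:b:c = 28:40:30
Therefore a:c = 28:30
Simplify by GCD: a:c = 14:15

14:15


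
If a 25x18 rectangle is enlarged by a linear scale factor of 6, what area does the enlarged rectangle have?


Original dimensions: 25 x 18
Enlargement factor = 6
New width = 25 * 6 = 150
New height = 18 * 6 = 108
New area = 150 * 108 = 16200

16200


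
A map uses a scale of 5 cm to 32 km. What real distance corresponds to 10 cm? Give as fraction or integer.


Map scale: 5 cm = 32 km
Measured distance on map = 10 cm
Set up proportion: 10 * 32 / 5
= 320 / 5
= 64 km

64


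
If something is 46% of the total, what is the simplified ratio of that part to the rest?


Part = 46%, Remainder = 54%
Ratio = 46:54
GCD(46, 54) = 2
Simplify: 23:27 = 23:27

23:27


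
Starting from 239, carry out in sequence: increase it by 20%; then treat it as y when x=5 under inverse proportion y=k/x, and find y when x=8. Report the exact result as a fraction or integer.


Start with 239.
Step 1: Increase by 20%: 239 * 120/100 = 1434/5
Step 2: Inverse prop: k = (1434/5)*5; new y = k/8 = 1434/5*5/8 = 717/4
Final result = 717/4

717/4


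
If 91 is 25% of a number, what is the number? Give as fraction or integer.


Given: 91 is 25% of the whole
Set up: 91 = 25/100 * whole
whole = 91 * 100 / 25
whole = 9100 / 25
whole = 364

364


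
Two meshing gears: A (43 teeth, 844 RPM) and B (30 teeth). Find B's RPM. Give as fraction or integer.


Gear ratio: teeth_A * RPM_A = teeth_B * RPM_B
43 * 844 = 30 * RPM_B
36292 = 30 * RPM_B
RPM_B = 36292 / 30
RPM_B = 18146/15

18146/15


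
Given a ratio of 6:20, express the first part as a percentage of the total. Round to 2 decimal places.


Total parts = 6 + 20 = 26
First part fraction = 6/26
Percentage = (6/26) * 100
= 0.230769 * 100
= 23.08%

23.08


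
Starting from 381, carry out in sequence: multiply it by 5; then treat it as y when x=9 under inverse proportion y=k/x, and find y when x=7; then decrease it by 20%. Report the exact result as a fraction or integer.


Start with 381.
Step 1: Multiply by 5: 381 * 5 = 1905
Step 2: Inverse prop: k = (1905)*9; new y = k/7 = 1905*9/7 = 17145/7
Step 3: Decrease by 20%: 17145/7 * 80/100 = 13716/7
Final result = 13716/7

13716/7


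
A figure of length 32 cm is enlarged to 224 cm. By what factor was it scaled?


Original length = 32 cm
Scaled length = 224 cm
Scale factor = 224 / 32
= 7

7


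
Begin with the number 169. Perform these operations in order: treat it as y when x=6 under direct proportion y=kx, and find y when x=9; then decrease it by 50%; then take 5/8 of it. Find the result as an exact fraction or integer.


Start with 169.
Step 1: Direct prop: k = (169)/6; new y = k*9 = 169*9/6 = 507/2
Step 2: Decrease by 50%: 507/2 * 50/100 = 507/4
Step 3: Take 5/8: 507/4 * 5/8 = 2535/32
Final result = 2535/32

2535/32


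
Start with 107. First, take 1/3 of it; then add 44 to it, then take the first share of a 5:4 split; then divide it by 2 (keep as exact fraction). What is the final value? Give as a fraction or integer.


Start with 107.
Step 1: Take 1/3: 107 * 1/3 = 107/3
Step 2: Add 44: 107/3+44=239/3; split 5:4 first = 239/3*5/9 = 1195/27
Step 3: Divide by 2: 1195/27 / 2 = 1195/54
Final result = 1195/54

1195/54


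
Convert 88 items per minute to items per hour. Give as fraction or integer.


Converting from per minute to per hour
Rate = 88 items per minute
Multiply by 60: 88 * 60
= 5280 items per hour

5280


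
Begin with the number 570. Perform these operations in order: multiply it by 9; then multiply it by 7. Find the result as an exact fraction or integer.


Start with 570.
Step 1: Multiply by 9: 570 * 9 = 5130
Step 2: Multiply by 7: 5130 * 7 = 35910
Final result = 35910

35910


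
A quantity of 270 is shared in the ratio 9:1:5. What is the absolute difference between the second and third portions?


Total parts = 9 + 1 + 5 = 15
Value per part = 270 / 15 = 18
Shares: 9*18=162, 1*18=18, 5*18=90
Second share = 18, third share = 90
Difference = |18 - 90| = 72

72


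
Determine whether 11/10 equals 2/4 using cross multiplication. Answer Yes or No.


Cross multiply to check 11/10 = 2/4
Left cross product: 11 * 4 = 44
Right cross product: 10 * 2 = 20
44 != 20
Not equal, so proportions differ => No

No


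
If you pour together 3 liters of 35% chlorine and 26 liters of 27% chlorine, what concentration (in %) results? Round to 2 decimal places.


Solute in mixture 1 = 35% of 3 L = 3*35/100 = 21/20 L
Solute in mixture 2 = 27% of 26 L = 26*27/100 = 351/50 L
Total solute = 21/20 + 351/50 = 807/100 L
Total volume = 3 + 26 = 29 L
Final concentration = 807/100/29 * 100 = 27.83%

27.83


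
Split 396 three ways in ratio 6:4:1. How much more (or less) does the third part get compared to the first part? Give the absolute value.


Total parts = 6 + 4 + 1 = 11
Value per part = 396 / 11 = 36
Shares: 6*36=216, 4*36=144, 1*36=36
Third share = 36, first share = 216
Difference = |36 - 216| = 180

180


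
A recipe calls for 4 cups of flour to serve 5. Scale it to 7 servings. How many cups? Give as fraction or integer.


Original: 4 cups for 5 servings
Target servings = 7
Scaling factor = 7/5
New amount = 4 * 7/5
= 28/5
= 28/5 cups

28/5


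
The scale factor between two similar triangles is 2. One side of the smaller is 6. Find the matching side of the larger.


Similar triangles have proportional sides
Scale factor = 2
Smaller side = 6
Corresponding larger side = 6 * 2
= 12

12


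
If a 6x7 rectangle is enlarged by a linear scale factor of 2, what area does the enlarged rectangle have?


Original dimensions: 6 x 7
Enlargement factor = 2
New width = 6 * 2 = 12
New height = 7 * 2 = 14
New area = 12 * 14 = 168

168


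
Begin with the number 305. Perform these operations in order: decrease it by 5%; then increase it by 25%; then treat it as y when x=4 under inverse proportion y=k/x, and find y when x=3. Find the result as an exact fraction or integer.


Start with 305.
Step 1: Decrease by 5%: 305 * 95/100 = 1159/4
Step 2: Increase by 25%: 1159/4 * 125/100 = 5795/16
Step 3: Inverse prop: k = (5795/16)*4; new y = k/3 = 5795/16*4/3 = 5795/12
Final result = 5795/12

5795/12


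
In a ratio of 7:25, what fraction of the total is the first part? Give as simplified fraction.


Total parts = 7 + 25 = 32
First part fraction = 7/32
Simplify: 7/32 = 7/32

7/32


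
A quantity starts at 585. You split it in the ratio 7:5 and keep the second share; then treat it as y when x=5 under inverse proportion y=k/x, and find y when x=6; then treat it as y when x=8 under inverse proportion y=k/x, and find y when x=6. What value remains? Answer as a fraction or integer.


Start with 585.
Step 1: Split 7:5, second share = 585 * 5/12 = 975/4
Step 2: Inverse prop: k = (975/4)*5; new y = k/6 = 975/4*5/6 = 1625/8
Step 3: Inverse prop: k = (1625/8)*8; new y = k/6 = 1625/8*8/6 = 1625/6
Final result = 1625/6

1625/6


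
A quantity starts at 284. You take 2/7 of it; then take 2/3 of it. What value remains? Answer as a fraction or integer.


Start with 284.
Step 1: Take 2/7: 284 * 2/7 = 568/7
Step 2: Take 2/3: 568/7 * 2/3 = 1136/21
Final result = 1136/21

1136/21


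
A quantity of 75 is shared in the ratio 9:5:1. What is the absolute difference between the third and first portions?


Total parts = 9 + 5 + 1 = 15
Value per part = 75 / 15 = 5
Shares: 9*5=45, 5*5=25, 1*5=5
Third share = 5, first share = 45
Difference = |5 - 45| = 40

40


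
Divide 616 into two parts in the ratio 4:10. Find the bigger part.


Total parts = 4 + 10 = 14
Value per part = 616 / 14 = 44
First share = 4 * 44 = 176
Second share = 10 * 44 = 440
Larger share = 440

440


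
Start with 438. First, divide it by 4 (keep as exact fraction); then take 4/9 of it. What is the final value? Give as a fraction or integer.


Start with 438.
Step 1: Divide by 4: 438 / 4 = 219/2
Step 2: Take 4/9: 219/2 * 4/9 = 146/3
Final result = 146/3

146/3


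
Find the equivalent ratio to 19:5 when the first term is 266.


Original ratio: 19:5
First term target: 266
Scale factor = 266 / 19 = 14
Multiply second term: 5 * 14 = 70
Equivalent ratio = 266:70

266:70


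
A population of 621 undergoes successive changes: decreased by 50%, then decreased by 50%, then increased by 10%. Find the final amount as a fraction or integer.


Start: 621
Step 1: decrease by 50% => multiply by 50/100
  621 * 50/100 = 621/2
Step 2: decrease by 50% => multiply by 50/100
  621/2 * 50/100 = 621/4
Step 3: increase by 10% => multiply by 110/100
  621/4 * 110/100 = 6831/40
Final value = 6831/40

6831/40


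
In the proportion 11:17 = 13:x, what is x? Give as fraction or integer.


Setting up: 11/17 = 13/x
Cross multiply: 11 * x = 17 * 13
11x = 221
x = 221/11
x = 221/11

221/11


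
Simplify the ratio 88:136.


Find GCD(88, 136)
GCD = 8
Divide both by 8: 88/8 = 11, 136/8 = 17
Simplified ratio = 11:17

11:17


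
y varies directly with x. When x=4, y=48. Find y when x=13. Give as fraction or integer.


Direct proportion: y = kx
Find k: k = 48/4 = 12
Compute y at x=13: y = 12 * 13
y = 156

156


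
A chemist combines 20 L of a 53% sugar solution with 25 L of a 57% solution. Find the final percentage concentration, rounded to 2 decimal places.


Solute in mixture 1 = 53% of 20 L = 20*53/100 = 53/5 L
Solute in mixture 2 = 57% of 25 L = 25*57/100 = 57/4 L
Total solute = 53/5 + 57/4 = 497/20 L
Total volume = 20 + 25 = 45 L
Final concentration = 497/20/45 * 100 = 55.22%

55.22


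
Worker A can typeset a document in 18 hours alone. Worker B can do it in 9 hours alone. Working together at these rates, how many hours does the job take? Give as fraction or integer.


Rate of A = 1/18 job per hour
Rate of B = 1/9 job per hour
Combined rate = 1/18 + 1/9
Find common denominator: (9 + 18)/(18*9) = 27/162
Combined rate = 1/6 job per hour
Time together = 1 / (1/6) = 6 hours

6


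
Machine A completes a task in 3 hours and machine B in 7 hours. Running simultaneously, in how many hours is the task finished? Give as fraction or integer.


Rate of A = 1/3 job per hour
Rate of B = 1/7 job per hour
Combined rate = 1/3 + 1/7
Find common denominator: (7 + 3)/(3*7) = 10/21
Combined rate = 10/21 job per hour
Time together = 1 / (10/21) = 21/10 hours

21/10


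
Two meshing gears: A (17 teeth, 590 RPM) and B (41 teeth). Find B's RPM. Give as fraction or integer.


Gear ratio: teeth_A * RPM_A = teeth_B * RPM_B
17 * 590 = 41 * RPM_B
10030 = 41 * RPM_B
RPM_B = 10030 / 41
RPM_B = 10030/41

10030/41


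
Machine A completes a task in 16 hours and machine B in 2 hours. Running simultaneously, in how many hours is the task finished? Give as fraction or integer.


Rate of A = 1/16 job per hour
Rate of B = 1/2 job per hour
Combined rate = 1/16 + 1/2
Find common denominator: (2 + 16)/(16*2) = 18/32
Combined rate = 9/16 job per hour
Time together = 1 / (9/16) = 16/9 hours

16/9


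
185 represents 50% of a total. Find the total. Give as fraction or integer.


Given: 185 is 50% of the whole
Set up: 185 = 50/100 * whole
whole = 185 * 100 / 50
whole = 18500 / 50
whole = 370

370


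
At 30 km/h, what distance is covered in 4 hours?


Using distance = speed * time
Speed = 30 km/h
Time = 4 hours
Distance = 30 * 4
= 120 km

120


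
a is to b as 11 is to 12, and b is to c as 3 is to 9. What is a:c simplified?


Given a:b = 11:12 and b:c = 3:9
Make b consistent. Multiply first ratio by 3: a:b = 33:36
Multiply second ratio by 12: b:c = 36:108
Now b = 36 in both, so a:b:c = 33:36:108
Therefore a:c = 33:108
Simplify by GCD: a:c = 11:36

11:36


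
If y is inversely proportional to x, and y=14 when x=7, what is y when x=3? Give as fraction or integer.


Inverse proportion: y = k/x
Find k: k = 7 * 14 = 98
Compute y at x=3: y = 98/3
y = 98/3

98/3


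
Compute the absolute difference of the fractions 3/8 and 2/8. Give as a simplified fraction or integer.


Simplify: 3/8 = 3/8 and 2/8 = 1/4
Find common denominator: LCD = 8
Convert: 3/8 and 2/8
Difference = |3 - 2|/8 = 1/8
Simplified = 1/8

1/8


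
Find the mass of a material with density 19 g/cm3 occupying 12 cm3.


Using mass = density * volume
Density = 19 g/cm3
Volume = 12 cm3
Mass = 19 * 12
= 228 g

228


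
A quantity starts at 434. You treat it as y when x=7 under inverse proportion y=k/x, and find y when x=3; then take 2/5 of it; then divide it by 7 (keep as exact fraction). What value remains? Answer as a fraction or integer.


Start with 434.
Step 1: Inverse prop: k = (434)*7; new y = k/3 = 434*7/3 = 3038/3
Step 2: Take 2/5: 3038/3 * 2/5 = 6076/15
Step 3: Divide by 7: 6076/15 / 7 = 868/15
Final result = 868/15

868/15
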